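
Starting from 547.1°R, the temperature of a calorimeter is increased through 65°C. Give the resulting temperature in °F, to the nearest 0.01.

204.43°F

Initial temperature in Celsius: (547.1 - 491.67) × 5/9 = 30.7944°C.
Final Celsius temperature: 30.7944 + 65.0000 = 95.7944°C.
In Fahrenheit: 95.7944 × 1.8 + 32 = 204.43°F.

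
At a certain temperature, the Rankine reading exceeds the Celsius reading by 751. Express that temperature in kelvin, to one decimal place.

597.3 K

Let x be the Celsius reading; then the Rankine reading is 1.8·x + 491.67.
(1.8·x + 491.67) - x = 751  ⇒  (0.8)·x = 259.33  ⇒  x = 324.1625°C.
In kelvin: 324.1625 + 273.15 = 597.3 K.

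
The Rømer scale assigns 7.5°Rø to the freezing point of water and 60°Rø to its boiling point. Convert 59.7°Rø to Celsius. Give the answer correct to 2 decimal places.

Linear interpolation between the fixed points: C = (59.7 - 7.5) × 100 / (60 - 7.5) = 99.4286°C.

99.43°C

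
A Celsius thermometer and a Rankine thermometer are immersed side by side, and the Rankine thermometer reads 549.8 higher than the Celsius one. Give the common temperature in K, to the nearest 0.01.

Let x be the Celsius reading; then the Rankine reading is 1.8·x + 491.67.
(1.8·x + 491.67) - x = 549.8  ⇒  (0.8)·x = 58.13  ⇒  x = 72.6625°C.
In kelvin: 72.6625 + 273.15 = 345.81 K.

345.81 K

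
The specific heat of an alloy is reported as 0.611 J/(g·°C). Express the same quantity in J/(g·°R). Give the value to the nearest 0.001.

0.339 J/(g·°R)

The quantity depends on a temperature interval, so only the ratio of degree sizes applies; the offset between the scales is irrelevant.
A change of 1°R is a change of 5/9°C, so per °R the value is 0.611 × 5/9 = 0.339.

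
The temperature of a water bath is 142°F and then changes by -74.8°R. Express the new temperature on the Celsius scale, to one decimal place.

19.6°C

Initial temperature in Celsius: (142 - 32) × 5/9 = 61.1111°C.
The 74.8°R change is an interval, so only the factor 5/9 applies: -74.8 × 5/9 = -41.5556°C.
Final Celsius temperature: 61.1111 - 41.5556 = 19.5556°C.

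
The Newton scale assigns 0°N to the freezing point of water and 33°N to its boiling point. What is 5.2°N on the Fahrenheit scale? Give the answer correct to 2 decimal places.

60.36°F

Linear interpolation between the fixed points: C = (5.2 - 0) × 100 / (33 - 0) = 15.7576°C.
Then 15.7576 × 1.8 + 32 = 60.36°F.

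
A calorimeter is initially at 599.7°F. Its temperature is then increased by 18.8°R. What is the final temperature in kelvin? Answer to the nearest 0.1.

Initial temperature in Celsius: (599.7 - 32) × 5/9 = 315.3889°C.
The 18.8°R change is an interval, so only the factor 5/9 applies: +18.8 × 5/9 = +10.4444°C.
Final Celsius temperature: 315.3889 + 10.4444 = 325.8333°C.
In kelvin: 325.8333 + 273.15 = 599.0 K.

599.0 K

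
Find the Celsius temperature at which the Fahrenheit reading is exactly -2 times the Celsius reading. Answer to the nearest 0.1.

-8.4°C

Let C be the Celsius reading. The Fahrenheit reading is F = 1.8·C + 32.
Require F = -2·C: 1.8·C + 32 = -2·C.
(3.8)·C = -32  ⇒  C = -8.4.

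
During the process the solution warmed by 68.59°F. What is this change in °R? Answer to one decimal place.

68.6°R

Fahrenheit and Rankine degrees are the same size, so the interval is unchanged: 68.6.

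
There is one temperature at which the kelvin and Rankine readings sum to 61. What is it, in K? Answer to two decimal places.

21.79 K

Let K be the kelvin reading. The Rankine reading is R = 1.8·K.
Require K + R = 61: (2.8)·K = 61.
K = (61) / (2.8) = 21.79.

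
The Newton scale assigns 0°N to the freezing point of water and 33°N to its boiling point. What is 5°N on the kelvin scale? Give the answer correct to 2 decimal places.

Linear interpolation between the fixed points: C = (5 - 0) × 100 / (33 - 0) = 15.1515°C.
Then 15.1515 + 273.15 = 288.30 K.

288.30 K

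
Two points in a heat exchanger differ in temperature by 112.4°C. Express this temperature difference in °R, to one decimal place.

202.3°R

An interval of 1°C corresponds to 1.8°R.
112.4 × 1.8 = 202.3.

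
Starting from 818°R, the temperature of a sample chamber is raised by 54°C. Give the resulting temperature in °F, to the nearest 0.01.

Initial temperature in Celsius: (818 - 491.67) × 5/9 = 181.2944°C.
Final Celsius temperature: 181.2944 + 54.0000 = 235.2944°C.
In Fahrenheit: 235.2944 × 1.8 + 32 = 455.53°F.

455.53°F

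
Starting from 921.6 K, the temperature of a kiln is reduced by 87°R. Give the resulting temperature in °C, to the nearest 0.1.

600.1°C

Initial temperature in Celsius: 921.6 - 273.15 = 648.4500°C.
The 87°R change is an interval, so only the factor 5/9 applies: -87 × 5/9 = -48.3333°C.
Final Celsius temperature: 648.4500 - 48.3333 = 600.1167°C.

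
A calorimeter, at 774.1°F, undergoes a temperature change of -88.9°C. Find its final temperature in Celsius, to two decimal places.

Initial temperature in Celsius: (774.1 - 32) × 5/9 = 412.2778°C.
Final Celsius temperature: 412.2778 - 88.9000 = 323.3778°C.

323.38°C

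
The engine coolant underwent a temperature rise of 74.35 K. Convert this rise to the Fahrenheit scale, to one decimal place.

An interval of 1 K corresponds to 1.8°F.
74.35 × 1.8 = 133.8.

133.8°F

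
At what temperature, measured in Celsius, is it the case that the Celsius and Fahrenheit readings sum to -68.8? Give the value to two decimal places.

-36.00°C

Let C be the Celsius reading. The Fahrenheit reading is F = 1.8·C + 32.
Require C + F = -68.8: (2.8)·C + 32 = -68.8.
C = (-68.8 - 32) / (2.8) = -36.00.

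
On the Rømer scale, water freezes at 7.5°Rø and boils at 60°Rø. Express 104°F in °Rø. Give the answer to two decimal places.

First in Celsius: (104 - 32) × 5/9 = 40.0000°C.
Linearly onto the Rømer scale: 7.5 + (40.0000 / 100) × (60 - 7.5) = 28.50°Rø.

28.50°Rø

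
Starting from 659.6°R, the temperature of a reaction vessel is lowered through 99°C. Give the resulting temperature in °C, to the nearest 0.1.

-5.7°C

Initial temperature in Celsius: (659.6 - 491.67) × 5/9 = 93.2944°C.
Final Celsius temperature: 93.2944 - 99.0000 = -5.7056°C.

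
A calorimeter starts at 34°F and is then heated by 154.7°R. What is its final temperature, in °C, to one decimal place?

Initial temperature in Celsius: (34 - 32) × 5/9 = 1.1111°C.
The 154.7°R change is an interval, so only the factor 5/9 applies: +154.7 × 5/9 = +85.9444°C.
Final Celsius temperature: 1.1111 + 85.9444 = 87.0556°C.

87.1°C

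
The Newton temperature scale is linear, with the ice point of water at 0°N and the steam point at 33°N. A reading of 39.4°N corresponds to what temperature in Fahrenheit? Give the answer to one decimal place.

Linear interpolation between the fixed points: C = (39.4 - 0) × 100 / (33 - 0) = 119.3939°C.
Then 119.3939 × 1.8 + 32 = 246.9°F.

246.9°F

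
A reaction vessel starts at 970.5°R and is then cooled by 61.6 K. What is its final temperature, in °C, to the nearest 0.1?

Initial temperature in Celsius: (970.5 - 491.67) × 5/9 = 266.0167°C.
The 61.6 K change is an interval; Kelvin and Celsius degrees are the same size, so ΔC = -61.6°C.
Final Celsius temperature: 266.0167 - 61.6000 = 204.4167°C.

204.4°C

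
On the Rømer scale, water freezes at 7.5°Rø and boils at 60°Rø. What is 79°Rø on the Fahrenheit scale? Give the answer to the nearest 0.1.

Linear interpolation between the fixed points: C = (79 - 7.5) × 100 / (60 - 7.5) = 136.1905°C.
Then 136.1905 × 1.8 + 32 = 277.1°F.

277.1°F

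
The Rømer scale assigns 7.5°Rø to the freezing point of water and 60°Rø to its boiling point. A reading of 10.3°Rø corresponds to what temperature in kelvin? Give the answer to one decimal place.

Linear interpolation between the fixed points: C = (10.3 - 7.5) × 100 / (60 - 7.5) = 5.3333°C.
Then 5.3333 + 273.15 = 278.5 K.

278.5 K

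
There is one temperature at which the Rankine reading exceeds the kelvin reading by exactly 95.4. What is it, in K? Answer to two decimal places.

119.25 K

Let K be the kelvin reading. The Rankine reading is R = 1.8·K.
Require R - K = 95.4: (0.8)·K = 95.4.
K = (95.4) / (0.8) = 119.25.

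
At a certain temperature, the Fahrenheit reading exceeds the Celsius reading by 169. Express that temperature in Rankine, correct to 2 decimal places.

799.92°R

Let x be the Fahrenheit reading; then the Celsius reading is 5/9·x - 17.7778.
(5/9·x - 17.7778) - x = -169  ⇒  (-4/9)·x = -151.222  ⇒  x = 340.2500°F.
In Celsius: (340.25 - 32) × 5/9 = 171.2500°C.
In Rankine: 171.2500 × 1.8 + 491.67 = 799.92°R.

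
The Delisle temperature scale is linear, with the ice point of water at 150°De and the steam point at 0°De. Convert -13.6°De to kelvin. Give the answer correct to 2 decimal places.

Linear interpolation between the fixed points: C = (-13.6 - 150) × 100 / (0 - 150) = 109.0667°C.
Then 109.0667 + 273.15 = 382.22 K.

382.22 K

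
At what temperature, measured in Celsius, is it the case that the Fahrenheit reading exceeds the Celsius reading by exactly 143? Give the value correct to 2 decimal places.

138.75°C

Let C be the Celsius reading. The Fahrenheit reading is F = 1.8·C + 32.
Require F - C = 143: (0.8)·C + 32 = 143.
C = (143 - 32) / (0.8) = 138.75.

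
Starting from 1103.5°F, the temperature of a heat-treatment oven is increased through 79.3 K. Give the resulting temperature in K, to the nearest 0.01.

947.73 K

Initial temperature in Celsius: (1103.5 - 32) × 5/9 = 595.2778°C.
The 79.3 K change is an interval; Kelvin and Celsius degrees are the same size, so ΔC = +79.3°C.
Final Celsius temperature: 595.2778 + 79.3000 = 674.5778°C.
In kelvin: 674.5778 + 273.15 = 947.73 K.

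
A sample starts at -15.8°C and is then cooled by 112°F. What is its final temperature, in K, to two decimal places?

The 112°F change is an interval, so only the factor 5/9 applies: -112 × 5/9 = -62.2222°C.
Final Celsius temperature: -15.8000 - 62.2222 = -78.0222°C.
In kelvin: -78.0222 + 273.15 = 195.13 K.

195.13 K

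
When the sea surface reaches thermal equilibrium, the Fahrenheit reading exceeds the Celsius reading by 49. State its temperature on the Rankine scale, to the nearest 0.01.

Let x be the Fahrenheit reading; then the Celsius reading is 5/9·x - 17.7778.
(5/9·x - 17.7778) - x = -49  ⇒  (-4/9)·x = -31.2222  ⇒  x = 70.2500°F.
In Celsius: (70.25 - 32) × 5/9 = 21.2500°C.
In Rankine: 21.2500 × 1.8 + 491.67 = 529.92°R.

529.92°R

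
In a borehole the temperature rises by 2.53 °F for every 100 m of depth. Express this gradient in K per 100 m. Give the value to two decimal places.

Since only a temperature interval is involved, the additive offset between the scales drops out.
A change of 1°F is a change of 5/9 K, so 2.53 × 5/9 = 1.41.

1.41 K/100 m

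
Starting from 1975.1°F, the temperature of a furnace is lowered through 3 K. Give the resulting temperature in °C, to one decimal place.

Initial temperature in Celsius: (1975.1 - 32) × 5/9 = 1079.5000°C.
The 3 K change is an interval; Kelvin and Celsius degrees are the same size, so ΔC = -3°C.
Final Celsius temperature: 1079.5000 - 3.0000 = 1076.5000°C.

1076.5°C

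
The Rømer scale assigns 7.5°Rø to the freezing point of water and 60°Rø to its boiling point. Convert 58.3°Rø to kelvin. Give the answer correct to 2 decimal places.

369.91 K

Linear interpolation between the fixed points: C = (58.3 - 7.5) × 100 / (60 - 7.5) = 96.7619°C.
Then 96.7619 + 273.15 = 369.91 K.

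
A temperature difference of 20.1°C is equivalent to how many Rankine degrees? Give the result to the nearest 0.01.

An interval of 1°C corresponds to 1.8°R.
20.1 × 1.8 = 36.18.

36.18°R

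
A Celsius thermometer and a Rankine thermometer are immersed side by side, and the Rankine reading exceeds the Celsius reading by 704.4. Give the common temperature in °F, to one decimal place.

Let x be the Celsius reading; then the Rankine reading is 1.8·x + 491.67.
(1.8·x + 491.67) - x = 704.4  ⇒  (0.8)·x = 212.73  ⇒  x = 265.9125°C.
In Fahrenheit: 265.9125 × 1.8 + 32 = 510.6°F.

510.6°F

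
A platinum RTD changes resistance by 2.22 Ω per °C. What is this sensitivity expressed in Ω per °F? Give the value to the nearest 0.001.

1.233 Ω per °F

Since only a temperature interval is involved, the additive offset between the scales drops out.
A change of 1°F is a change of 5/9°C, so per °F the value is 2.22 × 5/9 = 1.233.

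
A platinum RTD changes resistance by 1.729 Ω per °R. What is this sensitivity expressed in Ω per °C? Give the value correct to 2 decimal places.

The quantity depends on a temperature interval, so only the ratio of degree sizes applies; the offset between the scales is irrelevant.
A change of 1°C is a change of 1.8°R, so per °C the value is 1.729 × 1.8 = 3.11.

3.11 Ω per °C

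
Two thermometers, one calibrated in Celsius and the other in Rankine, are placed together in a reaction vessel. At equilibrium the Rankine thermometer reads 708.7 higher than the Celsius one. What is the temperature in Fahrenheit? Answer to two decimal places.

520.32°F

Let x be the Celsius reading; then the Rankine reading is 1.8·x + 491.67.
(1.8·x + 491.67) - x = 708.7  ⇒  (0.8)·x = 217.03  ⇒  x = 271.2875°C.
In Fahrenheit: 271.2875 × 1.8 + 32 = 520.32°F.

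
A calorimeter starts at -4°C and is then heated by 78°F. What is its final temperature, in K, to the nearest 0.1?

312.5 K

The 78°F change is an interval, so only the factor 5/9 applies: +78 × 5/9 = +43.3333°C.
Final Celsius temperature: -4.0000 + 43.3333 = 39.3333°C.
In kelvin: 39.3333 + 273.15 = 312.5 K.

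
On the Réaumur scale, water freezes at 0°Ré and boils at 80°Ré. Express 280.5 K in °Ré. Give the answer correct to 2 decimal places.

5.88°Ré

First in Celsius: 280.5 - 273.15 = 7.3500°C.
Linearly onto the Réaumur scale: 0 + (7.3500 / 100) × (80 - 0) = 5.88°Ré.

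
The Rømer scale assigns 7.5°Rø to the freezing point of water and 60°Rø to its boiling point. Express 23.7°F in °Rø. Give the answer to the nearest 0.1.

5.1°Rø

First in Celsius: (23.7 - 32) × 5/9 = -4.6111°C.
Linearly onto the Rømer scale: 7.5 + (-4.6111 / 100) × (60 - 7.5) = 5.1°Rø.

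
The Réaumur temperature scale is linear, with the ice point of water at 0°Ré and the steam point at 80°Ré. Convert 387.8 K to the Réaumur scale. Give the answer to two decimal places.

91.72°Ré

First in Celsius: 387.8 - 273.15 = 114.6500°C.
Linearly onto the Réaumur scale: 0 + (114.6500 / 100) × (80 - 0) = 91.72°Ré.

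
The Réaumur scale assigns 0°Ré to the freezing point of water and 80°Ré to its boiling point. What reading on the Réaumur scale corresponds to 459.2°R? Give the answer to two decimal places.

-14.43°Ré

First in Celsius: (459.2 - 491.67) × 5/9 = -18.0389°C.
Linearly onto the Réaumur scale: 0 + (-18.0389 / 100) × (80 - 0) = -14.43°Ré.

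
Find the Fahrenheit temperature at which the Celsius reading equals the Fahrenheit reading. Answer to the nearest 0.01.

-40.00°F

Let F be the Fahrenheit reading. The Celsius reading is C = 5/9·F - 17.7778.
Set C = F: 5/9·F - 17.7778 = F.
(-4/9)·F = 17.7778  ⇒  F = -40.00.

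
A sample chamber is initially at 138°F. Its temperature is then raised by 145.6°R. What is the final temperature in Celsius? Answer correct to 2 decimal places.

139.78°C

Initial temperature in Celsius: (138 - 32) × 5/9 = 58.8889°C.
The 145.6°R change is an interval, so only the factor 5/9 applies: +145.6 × 5/9 = +80.8889°C.
Final Celsius temperature: 58.8889 + 80.8889 = 139.7778°C.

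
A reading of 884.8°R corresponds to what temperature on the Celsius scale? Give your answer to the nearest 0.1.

In Celsius: (884.8 - 491.67) × 5/9 = 218.4056°C.

218.4°C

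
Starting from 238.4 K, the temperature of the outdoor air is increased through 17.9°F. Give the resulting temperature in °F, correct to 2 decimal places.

-12.65°F

Initial temperature in Celsius: 238.4 - 273.15 = -34.7500°C.
The 17.9°F change is an interval, so only the factor 5/9 applies: +17.9 × 5/9 = +9.9444°C.
Final Celsius temperature: -34.7500 + 9.9444 = -24.8056°C.
In Fahrenheit: -24.8056 × 1.8 + 32 = -12.65°F.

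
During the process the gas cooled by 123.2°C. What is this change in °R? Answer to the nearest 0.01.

An interval of 1°C corresponds to 1.8°R.
123.2 × 1.8 = 221.76.

221.76°R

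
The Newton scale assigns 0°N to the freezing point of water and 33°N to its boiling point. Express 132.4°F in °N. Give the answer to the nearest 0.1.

18.4°N

First in Celsius: (132.4 - 32) × 5/9 = 55.7778°C.
Linearly onto the Newton scale: 0 + (55.7778 / 100) × (33 - 0) = 18.4°N.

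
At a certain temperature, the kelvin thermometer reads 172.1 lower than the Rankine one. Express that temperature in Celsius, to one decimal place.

Let x be the Rankine reading; then the kelvin reading is 5/9·x.
(5/9·x) - x = -172.1  ⇒  (-4/9)·x = -172.1  ⇒  x = 387.2250°R.
In Celsius: (387.225 - 491.67) × 5/9 = -58.0°C.

-58.0°C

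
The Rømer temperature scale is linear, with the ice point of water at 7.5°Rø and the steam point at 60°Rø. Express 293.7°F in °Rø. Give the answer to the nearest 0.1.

83.8°Rø

First in Celsius: (293.7 - 32) × 5/9 = 145.3889°C.
Linearly onto the Rømer scale: 7.5 + (145.3889 / 100) × (60 - 7.5) = 83.8°Rø.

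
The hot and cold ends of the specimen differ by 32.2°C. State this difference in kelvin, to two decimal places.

32.20 K

Celsius and kelvin degrees are the same size, so the interval is unchanged: 32.20.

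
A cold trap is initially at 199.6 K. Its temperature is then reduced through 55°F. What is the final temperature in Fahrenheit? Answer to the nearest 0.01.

-155.39°F

Initial temperature in Celsius: 199.6 - 273.15 = -73.5500°C.
The 55°F change is an interval, so only the factor 5/9 applies: -55 × 5/9 = -30.5556°C.
Final Celsius temperature: -73.5500 - 30.5556 = -104.1056°C.
In Fahrenheit: -104.1056 × 1.8 + 32 = -155.39°F.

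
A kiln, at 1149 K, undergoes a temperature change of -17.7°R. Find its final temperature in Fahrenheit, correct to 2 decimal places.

Initial temperature in Celsius: 1149 - 273.15 = 875.8500°C.
The 17.7°R change is an interval, so only the factor 5/9 applies: -17.7 × 5/9 = -9.8333°C.
Final Celsius temperature: 875.8500 - 9.8333 = 866.0167°C.
In Fahrenheit: 866.0167 × 1.8 + 32 = 1590.83°F.

1590.83°F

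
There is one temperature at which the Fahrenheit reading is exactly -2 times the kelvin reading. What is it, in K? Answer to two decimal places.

Let K be the kelvin reading. The Fahrenheit reading is F = 1.8·K - 459.67.
Require F = -2·K: 1.8·K - 459.67 = -2·K.
(3.8)·K = 459.67  ⇒  K = 120.97.

120.97 K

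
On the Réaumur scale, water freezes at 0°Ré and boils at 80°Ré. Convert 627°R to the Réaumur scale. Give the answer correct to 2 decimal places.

60.15°Ré

First in Celsius: (627 - 491.67) × 5/9 = 75.1833°C.
Linearly onto the Réaumur scale: 0 + (75.1833 / 100) × (80 - 0) = 60.15°Ré.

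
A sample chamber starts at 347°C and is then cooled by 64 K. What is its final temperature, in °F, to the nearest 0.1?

The 64 K change is an interval; Kelvin and Celsius degrees are the same size, so ΔC = -64°C.
Final Celsius temperature: 347.0000 - 64.0000 = 283.0000°C.
In Fahrenheit: 283.0000 × 1.8 + 32 = 541.4°F.

541.4°F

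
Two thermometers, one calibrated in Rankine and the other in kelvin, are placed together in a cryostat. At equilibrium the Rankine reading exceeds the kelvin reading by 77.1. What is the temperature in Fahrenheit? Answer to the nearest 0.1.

-286.2°F

Let x be the Rankine reading; then the kelvin reading is 5/9·x.
(5/9·x) - x = -77.1  ⇒  (-4/9)·x = -77.1  ⇒  x = 173.4750°R.
In Celsius: (173.475 - 491.67) × 5/9 = -176.7750°C.
In Fahrenheit: -176.7750 × 1.8 + 32 = -286.2°F.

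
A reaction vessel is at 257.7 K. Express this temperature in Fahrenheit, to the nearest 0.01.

In Celsius: 257.7 - 273.15 = -15.4500°C.
In Fahrenheit: -15.4500 × 1.8 + 32 = 4.19°F.

4.19°F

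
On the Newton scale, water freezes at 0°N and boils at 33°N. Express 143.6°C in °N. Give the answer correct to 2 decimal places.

Linearly onto the Newton scale: 0 + (143.6000 / 100) × (33 - 0) = 47.39°N.

47.39°N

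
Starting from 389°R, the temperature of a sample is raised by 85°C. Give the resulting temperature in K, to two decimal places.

301.11 K

Initial temperature in Celsius: (389 - 491.67) × 5/9 = -57.0389°C.
Final Celsius temperature: -57.0389 + 85.0000 = 27.9611°C.
In kelvin: 27.9611 + 273.15 = 301.11 K.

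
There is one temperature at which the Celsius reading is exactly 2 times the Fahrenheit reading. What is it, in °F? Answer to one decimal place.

-12.3°F

Let F be the Fahrenheit reading. The Celsius reading is C = 5/9·F - 17.7778.
Require C = 2·F: 5/9·F - 17.7778 = 2·F.
(-13/9)·F = 17.7778  ⇒  F = -12.3.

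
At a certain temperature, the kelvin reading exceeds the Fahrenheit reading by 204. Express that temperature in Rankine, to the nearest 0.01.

575.26°R

Let x be the Fahrenheit reading; then the kelvin reading is 5/9·x + 255.372.
(5/9·x + 255.372) - x = 204  ⇒  (-4/9)·x = -51.3722  ⇒  x = 115.5875°F.
In Celsius: (115.5875 - 32) × 5/9 = 46.4375°C.
In Rankine: 46.4375 × 1.8 + 491.67 = 575.26°R.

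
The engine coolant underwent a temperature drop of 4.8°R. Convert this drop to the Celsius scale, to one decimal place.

Only the scale ratio 5/9 matters for a change in temperature.
4.8 × 5/9 = 2.7.

2.7°C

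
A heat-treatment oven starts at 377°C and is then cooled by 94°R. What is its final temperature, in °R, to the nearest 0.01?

The 94°R change is an interval, so only the factor 5/9 applies: -94 × 5/9 = -52.2222°C.
Final Celsius temperature: 377.0000 - 52.2222 = 324.7778°C.
In Rankine: 324.7778 × 1.8 + 491.67 = 1076.27°R.

1076.27°R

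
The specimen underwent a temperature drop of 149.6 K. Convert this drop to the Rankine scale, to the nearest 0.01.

Only the scale ratio 1.8 matters for a change in temperature.
149.6 × 1.8 = 269.28.

269.28°R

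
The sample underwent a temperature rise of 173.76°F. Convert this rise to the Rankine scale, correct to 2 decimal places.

173.76°R

Fahrenheit and Rankine degrees are the same size, so the interval is unchanged: 173.76.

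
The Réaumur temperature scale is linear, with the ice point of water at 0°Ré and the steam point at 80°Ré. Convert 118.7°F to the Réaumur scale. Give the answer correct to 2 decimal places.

38.53°Ré

First in Celsius: (118.7 - 32) × 5/9 = 48.1667°C.
Linearly onto the Réaumur scale: 0 + (48.1667 / 100) × (80 - 0) = 38.53°Ré.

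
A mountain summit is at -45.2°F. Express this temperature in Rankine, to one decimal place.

414.5°R

In Celsius: (-45.2 - 32) × 5/9 = -42.8889°C.
In Rankine: -42.8889 × 1.8 + 491.67 = 414.5°R.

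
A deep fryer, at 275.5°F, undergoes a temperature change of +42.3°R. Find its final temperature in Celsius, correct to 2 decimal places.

158.78°C

Initial temperature in Celsius: (275.5 - 32) × 5/9 = 135.2778°C.
The 42.3°R change is an interval, so only the factor 5/9 applies: +42.3 × 5/9 = +23.5000°C.
Final Celsius temperature: 135.2778 + 23.5000 = 158.7778°C.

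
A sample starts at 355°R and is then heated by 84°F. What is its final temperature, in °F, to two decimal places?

Initial temperature in Celsius: (355 - 491.67) × 5/9 = -75.9278°C.
The 84°F change is an interval, so only the factor 5/9 applies: +84 × 5/9 = +46.6667°C.
Final Celsius temperature: -75.9278 + 46.6667 = -29.2611°C.
In Fahrenheit: -29.2611 × 1.8 + 32 = -20.67°F.

-20.67°F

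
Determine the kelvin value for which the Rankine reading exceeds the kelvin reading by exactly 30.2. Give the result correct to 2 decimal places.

37.75 K

Let K be the kelvin reading. The Rankine reading is R = 1.8·K.
Require R - K = 30.2: (0.8)·K = 30.2.
K = (30.2) / (0.8) = 37.75.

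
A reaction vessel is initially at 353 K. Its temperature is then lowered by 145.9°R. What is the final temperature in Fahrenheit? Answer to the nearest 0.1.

29.8°F

Initial temperature in Celsius: 353 - 273.15 = 79.8500°C.
The 145.9°R change is an interval, so only the factor 5/9 applies: -145.9 × 5/9 = -81.0556°C.
Final Celsius temperature: 79.8500 - 81.0556 = -1.2056°C.
In Fahrenheit: -1.2056 × 1.8 + 32 = 29.8°F.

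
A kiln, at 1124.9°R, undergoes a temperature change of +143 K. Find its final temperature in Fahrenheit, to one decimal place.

922.6°F

Initial temperature in Celsius: (1124.9 - 491.67) × 5/9 = 351.7944°C.
The 143 K change is an interval; Kelvin and Celsius degrees are the same size, so ΔC = +143°C.
Final Celsius temperature: 351.7944 + 143.0000 = 494.7944°C.
In Fahrenheit: 494.7944 × 1.8 + 32 = 922.6°F.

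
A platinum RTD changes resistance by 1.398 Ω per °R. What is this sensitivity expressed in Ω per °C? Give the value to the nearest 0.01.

Since only a temperature interval is involved, the additive offset between the scales drops out.
A change of 1°C is a change of 1.8°R, so per °C the value is 1.398 × 1.8 = 2.52.

2.52 Ω per °C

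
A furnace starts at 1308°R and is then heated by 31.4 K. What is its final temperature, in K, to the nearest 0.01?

758.07 K

Initial temperature in Celsius: (1308 - 491.67) × 5/9 = 453.5167°C.
The 31.4 K change is an interval; Kelvin and Celsius degrees are the same size, so ΔC = +31.4°C.
Final Celsius temperature: 453.5167 + 31.4000 = 484.9167°C.
In kelvin: 484.9167 + 273.15 = 758.07 K.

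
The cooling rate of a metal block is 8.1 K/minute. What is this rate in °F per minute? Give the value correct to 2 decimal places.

Since only a temperature interval is involved, the additive offset between the scales drops out.
A change of 1 K is a change of 1.8°F, so 8.1 × 1.8 = 14.58.

14.58 °F/minute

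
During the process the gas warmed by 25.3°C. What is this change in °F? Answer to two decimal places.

An interval of 1°C corresponds to 1.8°F.
25.3 × 1.8 = 45.54.

45.54°F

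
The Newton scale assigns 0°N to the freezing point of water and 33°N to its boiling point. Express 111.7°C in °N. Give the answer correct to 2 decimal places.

36.86°N

Linearly onto the Newton scale: 0 + (111.7000 / 100) × (33 - 0) = 36.86°N.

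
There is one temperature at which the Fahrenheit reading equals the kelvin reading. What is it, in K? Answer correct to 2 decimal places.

Let K be the kelvin reading. The Fahrenheit reading is F = 1.8·K - 459.67.
Set F = K: 1.8·K - 459.67 = K.
(0.8)·K = 459.67  ⇒  K = 574.59.

574.59 K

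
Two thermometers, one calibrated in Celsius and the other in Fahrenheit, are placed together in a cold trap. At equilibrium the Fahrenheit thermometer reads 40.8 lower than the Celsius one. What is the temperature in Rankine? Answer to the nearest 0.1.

Let x be the Celsius reading; then the Fahrenheit reading is 1.8·x + 32.
(1.8·x + 32) - x = -40.8  ⇒  (0.8)·x = -72.8  ⇒  x = -91.0000°C.
In Rankine: -91.0000 × 1.8 + 491.67 = 327.9°R.

327.9°R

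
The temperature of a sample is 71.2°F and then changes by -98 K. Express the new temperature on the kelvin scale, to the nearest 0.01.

196.93 K

Initial temperature in Celsius: (71.2 - 32) × 5/9 = 21.7778°C.
The 98 K change is an interval; Kelvin and Celsius degrees are the same size, so ΔC = -98°C.
Final Celsius temperature: 21.7778 - 98.0000 = -76.2222°C.
In kelvin: -76.2222 + 273.15 = 196.93 K.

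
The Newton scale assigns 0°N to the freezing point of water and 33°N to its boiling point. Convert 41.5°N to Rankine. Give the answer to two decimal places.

718.03°R

Linear interpolation between the fixed points: C = (41.5 - 0) × 100 / (33 - 0) = 125.7576°C.
Then 125.7576 × 1.8 + 491.67 = 718.03°R.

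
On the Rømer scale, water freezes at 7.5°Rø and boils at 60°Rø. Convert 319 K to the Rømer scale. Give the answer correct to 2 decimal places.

31.57°Rø

First in Celsius: 319 - 273.15 = 45.8500°C.
Linearly onto the Rømer scale: 7.5 + (45.8500 / 100) × (60 - 7.5) = 31.57°Rø.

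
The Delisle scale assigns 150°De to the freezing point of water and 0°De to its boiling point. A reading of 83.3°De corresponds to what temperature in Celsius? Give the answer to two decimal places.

Linear interpolation between the fixed points: C = (83.3 - 150) × 100 / (0 - 150) = 44.4667°C.

44.47°C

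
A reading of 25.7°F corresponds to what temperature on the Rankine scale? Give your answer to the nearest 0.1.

In Celsius: (25.7 - 32) × 5/9 = -3.5000°C.
In Rankine: -3.5000 × 1.8 + 491.67 = 485.4°R.

485.4°R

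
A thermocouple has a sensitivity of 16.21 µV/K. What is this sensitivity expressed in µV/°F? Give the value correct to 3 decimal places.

9.006 µV/°F

Since only a temperature interval is involved, the additive offset between the scales drops out.
A change of 1°F is a change of 5/9 K, so per °F the value is 16.21 × 5/9 = 9.006.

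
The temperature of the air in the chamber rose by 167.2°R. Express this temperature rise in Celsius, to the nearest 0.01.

An interval of 1°R corresponds to 5/9°C.
167.2 × 5/9 = 92.89.

92.89°C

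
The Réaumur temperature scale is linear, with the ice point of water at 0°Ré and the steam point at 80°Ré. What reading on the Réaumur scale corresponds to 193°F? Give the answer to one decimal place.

71.6°Ré

First in Celsius: (193 - 32) × 5/9 = 89.4444°C.
Linearly onto the Réaumur scale: 0 + (89.4444 / 100) × (80 - 0) = 71.6°Ré.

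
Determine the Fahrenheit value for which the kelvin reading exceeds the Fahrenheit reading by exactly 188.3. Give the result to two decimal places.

150.91°F

Let F be the Fahrenheit reading. The kelvin reading is K = 5/9·F + 255.372.
Require K - F = 188.3: (-4/9)·F + 255.372 = 188.3.
F = (188.3 - 255.372) / (-4/9) = 150.91.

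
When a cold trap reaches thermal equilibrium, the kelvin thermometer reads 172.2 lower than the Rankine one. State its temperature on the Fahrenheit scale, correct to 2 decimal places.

-72.22°F

Let x be the Rankine reading; then the kelvin reading is 5/9·x.
(5/9·x) - x = -172.2  ⇒  (-4/9)·x = -172.2  ⇒  x = 387.4500°R.
In Celsius: (387.45 - 491.67) × 5/9 = -57.9000°C.
In Fahrenheit: -57.9000 × 1.8 + 32 = -72.22°F.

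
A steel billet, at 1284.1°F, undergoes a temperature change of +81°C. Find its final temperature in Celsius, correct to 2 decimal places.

Initial temperature in Celsius: (1284.1 - 32) × 5/9 = 695.6111°C.
Final Celsius temperature: 695.6111 + 81.0000 = 776.6111°C.

776.61°C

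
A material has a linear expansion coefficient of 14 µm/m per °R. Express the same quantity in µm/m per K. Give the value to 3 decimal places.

25.200 µm/m per K

Since only a temperature interval is involved, the additive offset between the scales drops out.
A change of 1 K is a change of 1.8°R, so per K the value is 14 × 1.8 = 25.200.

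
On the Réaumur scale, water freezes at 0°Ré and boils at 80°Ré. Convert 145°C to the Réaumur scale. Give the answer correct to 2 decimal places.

116.00°Ré

Linearly onto the Réaumur scale: 0 + (145.0000 / 100) × (80 - 0) = 116.00°Ré.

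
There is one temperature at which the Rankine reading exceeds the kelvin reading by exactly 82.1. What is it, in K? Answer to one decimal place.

102.6 K

Let K be the kelvin reading. The Rankine reading is R = 1.8·K.
Require R - K = 82.1: (0.8)·K = 82.1.
K = (82.1) / (0.8) = 102.6.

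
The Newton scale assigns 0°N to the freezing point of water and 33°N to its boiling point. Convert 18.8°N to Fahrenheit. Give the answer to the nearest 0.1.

Linear interpolation between the fixed points: C = (18.8 - 0) × 100 / (33 - 0) = 56.9697°C.
Then 56.9697 × 1.8 + 32 = 134.5°F.

134.5°F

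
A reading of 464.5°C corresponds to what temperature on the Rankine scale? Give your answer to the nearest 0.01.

1327.77°R

In Rankine: 464.5000 × 1.8 + 491.67 = 1327.77°R.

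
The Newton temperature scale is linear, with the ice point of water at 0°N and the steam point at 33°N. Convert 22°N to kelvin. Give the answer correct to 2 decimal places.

Linear interpolation between the fixed points: C = (22 - 0) × 100 / (33 - 0) = 66.6667°C.
Then 66.6667 + 273.15 = 339.82 K.

339.82 K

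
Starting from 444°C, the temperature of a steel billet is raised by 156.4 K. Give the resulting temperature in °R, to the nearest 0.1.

The 156.4 K change is an interval; Kelvin and Celsius degrees are the same size, so ΔC = +156.4°C.
Final Celsius temperature: 444.0000 + 156.4000 = 600.4000°C.
In Rankine: 600.4000 × 1.8 + 491.67 = 1572.4°R.

1572.4°R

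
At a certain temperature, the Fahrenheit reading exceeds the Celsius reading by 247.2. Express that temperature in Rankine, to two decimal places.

975.87°R

Let x be the Celsius reading; then the Fahrenheit reading is 1.8·x + 32.
(1.8·x + 32) - x = 247.2  ⇒  (0.8)·x = 215.2  ⇒  x = 269.0000°C.
In Rankine: 269.0000 × 1.8 + 491.67 = 975.87°R.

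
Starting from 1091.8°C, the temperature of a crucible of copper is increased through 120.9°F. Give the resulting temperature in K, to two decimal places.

The 120.9°F change is an interval, so only the factor 5/9 applies: +120.9 × 5/9 = +67.1667°C.
Final Celsius temperature: 1091.8000 + 67.1667 = 1158.9667°C.
In kelvin: 1158.9667 + 273.15 = 1432.12 K.

1432.12 K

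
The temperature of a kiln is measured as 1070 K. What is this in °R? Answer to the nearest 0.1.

In Celsius: 1070 - 273.15 = 796.8500°C.
In Rankine: 796.8500 × 1.8 + 491.67 = 1926.0°R.

1926.0°R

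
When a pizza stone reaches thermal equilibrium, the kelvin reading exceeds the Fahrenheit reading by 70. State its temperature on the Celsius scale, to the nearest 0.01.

213.94°C

Let x be the Fahrenheit reading; then the kelvin reading is 5/9·x + 255.372.
(5/9·x + 255.372) - x = 70  ⇒  (-4/9)·x = -185.372  ⇒  x = 417.0875°F.
In Celsius: (417.0875 - 32) × 5/9 = 213.94°C.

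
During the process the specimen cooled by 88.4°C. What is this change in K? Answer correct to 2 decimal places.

88.40 K

Celsius and kelvin degrees are the same size, so the interval is unchanged: 88.40.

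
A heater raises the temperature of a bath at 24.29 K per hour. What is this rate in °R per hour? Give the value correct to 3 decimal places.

43.722 °R/hour

The quantity depends on a temperature interval, so only the ratio of degree sizes applies; the offset between the scales is irrelevant.
A change of 1 K is a change of 1.8°R, so 24.29 × 1.8 = 43.722.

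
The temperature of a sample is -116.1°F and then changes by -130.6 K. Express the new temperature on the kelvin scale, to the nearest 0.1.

60.3 K

Initial temperature in Celsius: (-116.1 - 32) × 5/9 = -82.2778°C.
The 130.6 K change is an interval; Kelvin and Celsius degrees are the same size, so ΔC = -130.6°C.
Final Celsius temperature: -82.2778 - 130.6000 = -212.8778°C.
In kelvin: -212.8778 + 273.15 = 60.3 K.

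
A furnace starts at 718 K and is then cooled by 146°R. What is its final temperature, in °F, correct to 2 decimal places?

Initial temperature in Celsius: 718 - 273.15 = 444.8500°C.
The 146°R change is an interval, so only the factor 5/9 applies: -146 × 5/9 = -81.1111°C.
Final Celsius temperature: 444.8500 - 81.1111 = 363.7389°C.
In Fahrenheit: 363.7389 × 1.8 + 32 = 686.73°F.

686.73°F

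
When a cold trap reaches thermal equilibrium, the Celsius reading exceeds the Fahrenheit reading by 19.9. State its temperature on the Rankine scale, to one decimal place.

Let x be the Fahrenheit reading; then the Celsius reading is 5/9·x - 17.7778.
(5/9·x - 17.7778) - x = 19.9  ⇒  (-4/9)·x = 37.6778  ⇒  x = -84.7750°F.
In Celsius: (-84.775 - 32) × 5/9 = -64.8750°C.
In Rankine: -64.8750 × 1.8 + 491.67 = 374.9°R.

374.9°R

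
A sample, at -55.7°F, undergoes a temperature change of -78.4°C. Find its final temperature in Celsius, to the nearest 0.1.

Initial temperature in Celsius: (-55.7 - 32) × 5/9 = -48.7222°C.
Final Celsius temperature: -48.7222 - 78.4000 = -127.1222°C.

-127.1°C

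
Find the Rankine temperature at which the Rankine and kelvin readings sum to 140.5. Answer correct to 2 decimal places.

Let R be the Rankine reading. The kelvin reading is K = 5/9·R.
Require R + K = 140.5: (14/9)·R = 140.5.
R = (140.5) / (14/9) = 90.32.

90.32°R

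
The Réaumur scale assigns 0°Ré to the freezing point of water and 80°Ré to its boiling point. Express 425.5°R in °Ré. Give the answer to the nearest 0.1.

-29.4°Ré

First in Celsius: (425.5 - 491.67) × 5/9 = -36.7611°C.
Linearly onto the Réaumur scale: 0 + (-36.7611 / 100) × (80 - 0) = -29.4°Ré.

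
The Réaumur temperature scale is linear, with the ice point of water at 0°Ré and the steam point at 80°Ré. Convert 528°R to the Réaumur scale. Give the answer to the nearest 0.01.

16.15°Ré

First in Celsius: (528 - 491.67) × 5/9 = 20.1833°C.
Linearly onto the Réaumur scale: 0 + (20.1833 / 100) × (80 - 0) = 16.15°Ré.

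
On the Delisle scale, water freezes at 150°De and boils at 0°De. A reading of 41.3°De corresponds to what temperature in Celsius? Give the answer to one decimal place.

72.5°C

Linear interpolation between the fixed points: C = (41.3 - 150) × 100 / (0 - 150) = 72.4667°C.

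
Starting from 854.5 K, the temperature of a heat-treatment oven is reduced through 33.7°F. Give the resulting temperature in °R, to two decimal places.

Initial temperature in Celsius: 854.5 - 273.15 = 581.3500°C.
The 33.7°F change is an interval, so only the factor 5/9 applies: -33.7 × 5/9 = -18.7222°C.
Final Celsius temperature: 581.3500 - 18.7222 = 562.6278°C.
In Rankine: 562.6278 × 1.8 + 491.67 = 1504.40°R.

1504.40°R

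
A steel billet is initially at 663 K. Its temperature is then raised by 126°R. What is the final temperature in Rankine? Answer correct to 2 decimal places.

Initial temperature in Celsius: 663 - 273.15 = 389.8500°C.
The 126°R change is an interval, so only the factor 5/9 applies: +126 × 5/9 = +70.0000°C.
Final Celsius temperature: 389.8500 + 70.0000 = 459.8500°C.
In Rankine: 459.8500 × 1.8 + 491.67 = 1319.40°R.

1319.40°R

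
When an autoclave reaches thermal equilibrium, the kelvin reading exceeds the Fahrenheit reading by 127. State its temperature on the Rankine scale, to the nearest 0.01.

748.51°R

Let x be the Fahrenheit reading; then the kelvin reading is 5/9·x + 255.372.
(5/9·x + 255.372) - x = 127  ⇒  (-4/9)·x = -128.372  ⇒  x = 288.8375°F.
In Celsius: (288.8375 - 32) × 5/9 = 142.6875°C.
In Rankine: 142.6875 × 1.8 + 491.67 = 748.51°R.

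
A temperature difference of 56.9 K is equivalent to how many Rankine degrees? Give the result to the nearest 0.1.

102.4°R

For a temperature interval the offset drops out; only the factor 1.8 applies.
56.9 × 1.8 = 102.4.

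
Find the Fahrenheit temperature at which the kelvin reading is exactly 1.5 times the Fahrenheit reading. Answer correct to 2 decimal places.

270.39°F

Let F be the Fahrenheit reading. The kelvin reading is K = 5/9·F + 255.372.
Require K = 1.5·F: 5/9·F + 255.372 = 1.5·F.
(-17/18)·F = -255.372  ⇒  F = 270.39.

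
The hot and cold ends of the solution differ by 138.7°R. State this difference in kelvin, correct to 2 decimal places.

77.06 K

An interval of 1°R corresponds to 5/9 K.
138.7 × 5/9 = 77.06.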